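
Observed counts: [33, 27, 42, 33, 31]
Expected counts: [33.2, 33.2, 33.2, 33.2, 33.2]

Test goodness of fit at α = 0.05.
Chi-square goodness of fit test:
H₀: observed counts match expected distribution
H₁: observed counts differ from expected distribution
df = k - 1 = 4
χ² = Σ(O - E)²/E
   = (33 - 33.2)²/33.2 + (27 - 33.2)²/33.2 + (42 - 33.2)²/33.2 + (33 - 33.2)²/33.2 + (31 - 33.2)²/33.2
   = 0.001 + 1.158 + 2.333 + 0.001 + 0.146
   = 3.64
p-value = 0.4571

Since p-value > α = 0.05, we fail to reject H₀.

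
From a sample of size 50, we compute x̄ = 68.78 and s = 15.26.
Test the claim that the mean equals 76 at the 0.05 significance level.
One-sample t-test:
H₀: μ = 76
H₁: μ ≠ 76
df = n - 1 = 49
t = (x̄ - μ₀) / (s/√n) = (68.78 - 76) / (15.26/√50) = -3.346
p-value = 0.0016

Since p-value < α = 0.05, we reject H₀.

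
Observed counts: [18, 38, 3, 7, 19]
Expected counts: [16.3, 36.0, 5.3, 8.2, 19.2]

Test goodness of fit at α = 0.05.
Chi-square goodness of fit test:
H₀: observed counts match expected distribution
H₁: observed counts differ from expected distribution
df = k - 1 = 4
χ² = Σ(O - E)²/E
   = (18 - 16.3)²/16.3 + (38 - 36.0)²/36.0 + (3 - 5.3)²/5.3 + (7 - 8.2)²/8.2 + (19 - 19.2)²/19.2
   = 0.177 + 0.111 + 0.998 + 0.176 + 0.002
   = 1.46
p-value = 0.8330

Since p-value > α = 0.05, we fail to reject H₀.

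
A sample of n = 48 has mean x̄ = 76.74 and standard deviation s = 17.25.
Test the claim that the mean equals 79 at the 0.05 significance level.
One-sample t-test:
H₀: μ = 79
H₁: μ ≠ 79
df = n - 1 = 47
t = (x̄ - μ₀) / (s/√n) = (76.74 - 79) / (17.25/√48) = -0.908
p-value = 0.3687

Since p-value > α = 0.05, we fail to reject H₀.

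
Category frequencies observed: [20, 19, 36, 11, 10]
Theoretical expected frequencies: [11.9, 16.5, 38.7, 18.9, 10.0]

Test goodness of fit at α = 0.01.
Chi-square goodness of fit test:
H₀: observed counts match expected distribution
H₁: observed counts differ from expected distribution
df = k - 1 = 4
χ² = Σ(O - E)²/E
   = (20 - 11.9)²/11.9 + (19 - 16.5)²/16.5 + (36 - 38.7)²/38.7 + (11 - 18.9)²/18.9 + (10 - 10.0)²/10.0
   = 5.513 + 0.379 + 0.188 + 3.302 + 0.000
   = 9.38
p-value = 0.0522

Since p-value > α = 0.01, we fail to reject H₀.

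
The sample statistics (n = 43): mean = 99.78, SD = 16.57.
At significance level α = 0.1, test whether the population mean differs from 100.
One-sample t-test:
H₀: μ = 100
H₁: μ ≠ 100
df = n - 1 = 42
t = (x̄ - μ₀) / (s/√n) = (99.78 - 100) / (16.57/√43) = -0.087
p-value = 0.9310

Since p-value > α = 0.1, we fail to reject H₀.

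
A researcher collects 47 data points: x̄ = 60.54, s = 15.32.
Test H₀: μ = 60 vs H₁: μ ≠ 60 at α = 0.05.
One-sample t-test:
H₀: μ = 60
H₁: μ ≠ 60
df = n - 1 = 46
t = (x̄ - μ₀) / (s/√n) = (60.54 - 60) / (15.32/√47) = 0.242
p-value = 0.8101

Since p-value > α = 0.05, we fail to reject H₀.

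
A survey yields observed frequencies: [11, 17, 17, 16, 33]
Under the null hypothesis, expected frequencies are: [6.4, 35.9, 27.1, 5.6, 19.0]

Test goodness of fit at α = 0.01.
Chi-square goodness of fit test:
H₀: observed counts match expected distribution
H₁: observed counts differ from expected distribution
df = k - 1 = 4
χ² = Σ(O - E)²/E
   = (11 - 6.4)²/6.4 + (17 - 35.9)²/35.9 + (17 - 27.1)²/27.1 + (16 - 5.6)²/5.6 + (33 - 19.0)²/19.0
   = 3.306 + 9.950 + 3.764 + 19.314 + 10.316
   = 46.65
p-value < 0.0001

Since p-value < α = 0.01, we reject H₀.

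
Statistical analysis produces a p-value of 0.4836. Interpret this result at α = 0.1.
Since p = 0.4836 > α = 0.1, fail to reject H₀.
There is insufficient evidence to reject the null hypothesis; the result is not statistically significant at the 0.1 level.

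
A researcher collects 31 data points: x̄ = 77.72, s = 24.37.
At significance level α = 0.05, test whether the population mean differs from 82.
One-sample t-test:
H₀: μ = 82
H₁: μ ≠ 82
df = n - 1 = 30
t = (x̄ - μ₀) / (s/√n) = (77.72 - 82) / (24.37/√31) = -0.978
p-value = 0.3360

Since p-value > α = 0.05, we fail to reject H₀.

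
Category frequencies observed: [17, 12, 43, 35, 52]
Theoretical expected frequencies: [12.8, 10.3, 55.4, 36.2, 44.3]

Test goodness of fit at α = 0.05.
Chi-square goodness of fit test:
H₀: observed counts match expected distribution
H₁: observed counts differ from expected distribution
df = k - 1 = 4
χ² = Σ(O - E)²/E
   = (17 - 12.8)²/12.8 + (12 - 10.3)²/10.3 + (43 - 55.4)²/55.4 + (35 - 36.2)²/36.2 + (52 - 44.3)²/44.3
   = 1.378 + 0.281 + 2.775 + 0.040 + 1.338
   = 5.81
p-value = 0.2136

Since p-value > α = 0.05, we fail to reject H₀.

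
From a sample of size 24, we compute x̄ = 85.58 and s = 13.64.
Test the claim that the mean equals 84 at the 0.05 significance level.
One-sample t-test:
H₀: μ = 84
H₁: μ ≠ 84
df = n - 1 = 23
t = (x̄ - μ₀) / (s/√n) = (85.58 - 84) / (13.64/√24) = 0.567
p-value = 0.5759

Since p-value > α = 0.05, we fail to reject H₀.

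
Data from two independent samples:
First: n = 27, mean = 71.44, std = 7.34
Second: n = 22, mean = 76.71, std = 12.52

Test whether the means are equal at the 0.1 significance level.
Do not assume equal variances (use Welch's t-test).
Welch's two-sample t-test:
H₀: μ₁ = μ₂
H₁: μ₁ ≠ μ₂
s₁²/n₁ = 7.34²/27 = 1.9954,  s₂²/n₂ = 12.52²/22 = 7.1250
SE = √(s₁²/n₁ + s₂²/n₂) = √(1.9954 + 7.1250) = 3.0200
df (Welch-Satterthwaite) = (s₁²/n₁ + s₂²/n₂)² / [(s₁²/n₁)²/(n₁-1) + (s₂²/n₂)²/(n₂-1)] ≈ 32.36
t = (x̄₁ - x̄₂) / SE = (71.44 - 76.71) / 3.0200 = -5.27 / 3.0200 = -1.745
p-value = 0.0905

Since p-value < α = 0.1, we reject H₀.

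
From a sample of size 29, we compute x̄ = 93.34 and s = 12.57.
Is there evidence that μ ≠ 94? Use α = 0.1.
One-sample t-test:
H₀: μ = 94
H₁: μ ≠ 94
df = n - 1 = 28
t = (x̄ - μ₀) / (s/√n) = (93.34 - 94) / (12.57/√29) = -0.283
p-value = 0.7794

Since p-value > α = 0.1, we fail to reject H₀.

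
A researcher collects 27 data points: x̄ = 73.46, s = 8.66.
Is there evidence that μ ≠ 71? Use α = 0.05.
One-sample t-test:
H₀: μ = 71
H₁: μ ≠ 71
df = n - 1 = 26
t = (x̄ - μ₀) / (s/√n) = (73.46 - 71) / (8.66/√27) = 1.476
p-value = 0.1519

Since p-value > α = 0.05, we fail to reject H₀.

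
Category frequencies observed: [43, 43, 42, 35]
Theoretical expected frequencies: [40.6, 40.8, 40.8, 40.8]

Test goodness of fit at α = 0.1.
Chi-square goodness of fit test:
H₀: observed counts match expected distribution
H₁: observed counts differ from expected distribution
df = k - 1 = 3
χ² = Σ(O - E)²/E
   = (43 - 40.6)²/40.6 + (43 - 40.8)²/40.8 + (42 - 40.8)²/40.8 + (35 - 40.8)²/40.8
   = 0.142 + 0.119 + 0.035 + 0.825
   = 1.12
p-value = 0.7722

Since p-value > α = 0.1, we fail to reject H₀.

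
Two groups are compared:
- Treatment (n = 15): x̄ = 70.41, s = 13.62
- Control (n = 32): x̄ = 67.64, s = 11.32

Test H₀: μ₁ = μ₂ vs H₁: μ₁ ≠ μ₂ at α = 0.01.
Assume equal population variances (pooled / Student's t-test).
Student's two-sample t-test (equal variances):
H₀: μ₁ = μ₂
H₁: μ₁ ≠ μ₂
df = n₁ + n₂ - 2 = 45
Pooled variance s_p² = [(n₁-1)s₁² + (n₂-1)s₂²] / (n₁ + n₂ - 2) = [(14)(13.62²) + (31)(11.32²)] / 45 = 145.9884
SE = √(s_p²(1/n₁ + 1/n₂)) = √(145.9884 × (1/15 + 1/32)) = 3.7808
t = (x̄₁ - x̄₂) / SE = (70.41 - 67.64) / 3.7808 = 2.77 / 3.7808 = 0.733
p-value = 0.4676

Since p-value > α = 0.01, we fail to reject H₀.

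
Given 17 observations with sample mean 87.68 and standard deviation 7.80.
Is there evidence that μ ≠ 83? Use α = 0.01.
One-sample t-test:
H₀: μ = 83
H₁: μ ≠ 83
df = n - 1 = 16
t = (x̄ - μ₀) / (s/√n) = (87.68 - 83) / (7.80/√17) = 2.474
p-value = 0.0250

Since p-value > α = 0.01, we fail to reject H₀.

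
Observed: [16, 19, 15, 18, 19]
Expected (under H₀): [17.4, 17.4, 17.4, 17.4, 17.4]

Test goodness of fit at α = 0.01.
Chi-square goodness of fit test:
H₀: observed counts match expected distribution
H₁: observed counts differ from expected distribution
df = k - 1 = 4
χ² = Σ(O - E)²/E
   = (16 - 17.4)²/17.4 + (19 - 17.4)²/17.4 + (15 - 17.4)²/17.4 + (18 - 17.4)²/17.4 + (19 - 17.4)²/17.4
   = 0.113 + 0.147 + 0.331 + 0.021 + 0.147
   = 0.76
p-value = 0.9439

Since p-value > α = 0.01, we fail to reject H₀.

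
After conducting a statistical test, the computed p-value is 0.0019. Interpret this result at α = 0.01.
Since p = 0.0019 < α = 0.01, reject H₀.
There is sufficient evidence to reject the null hypothesis; the result is statistically significant at the 0.01 level.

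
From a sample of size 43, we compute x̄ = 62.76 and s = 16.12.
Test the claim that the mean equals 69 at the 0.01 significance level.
One-sample t-test:
H₀: μ = 69
H₁: μ ≠ 69
df = n - 1 = 42
t = (x̄ - μ₀) / (s/√n) = (62.76 - 69) / (16.12/√43) = -2.538
p-value = 0.0149

Since p-value > α = 0.01, we fail to reject H₀.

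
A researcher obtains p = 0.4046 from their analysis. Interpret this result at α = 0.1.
Since p = 0.4046 > α = 0.1, fail to reject H₀.
There is insufficient evidence to reject the null hypothesis; the result is not statistically significant at the 0.1 level.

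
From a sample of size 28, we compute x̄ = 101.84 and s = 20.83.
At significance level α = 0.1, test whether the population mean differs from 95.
One-sample t-test:
H₀: μ = 95
H₁: μ ≠ 95
df = n - 1 = 27
t = (x̄ - μ₀) / (s/√n) = (101.84 - 95) / (20.83/√28) = 1.738
p-value = 0.0937

Since p-value < α = 0.1, we reject H₀.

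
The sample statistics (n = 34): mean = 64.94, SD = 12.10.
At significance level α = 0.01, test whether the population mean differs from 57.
One-sample t-test:
H₀: μ = 57
H₁: μ ≠ 57
df = n - 1 = 33
t = (x̄ - μ₀) / (s/√n) = (64.94 - 57) / (12.10/√34) = 3.826
p-value = 0.0005

Since p-value < α = 0.01, we reject H₀.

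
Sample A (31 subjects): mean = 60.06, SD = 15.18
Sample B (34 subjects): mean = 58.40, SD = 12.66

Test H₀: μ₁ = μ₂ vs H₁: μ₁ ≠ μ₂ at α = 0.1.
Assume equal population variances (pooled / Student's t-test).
Student's two-sample t-test (equal variances):
H₀: μ₁ = μ₂
H₁: μ₁ ≠ μ₂
df = n₁ + n₂ - 2 = 63
Pooled variance s_p² = [(n₁-1)s₁² + (n₂-1)s₂²] / (n₁ + n₂ - 2) = [(30)(15.18²) + (33)(12.66²)] / 63 = 193.6836
SE = √(s_p²(1/n₁ + 1/n₂)) = √(193.6836 × (1/31 + 1/34)) = 3.4561
t = (x̄₁ - x̄₂) / SE = (60.06 - 58.40) / 3.4561 = 1.66 / 3.4561 = 0.480
p-value = 0.6327

Since p-value > α = 0.1, we fail to reject H₀.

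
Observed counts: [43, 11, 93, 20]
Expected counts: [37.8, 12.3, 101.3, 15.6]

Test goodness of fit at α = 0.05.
Chi-square goodness of fit test:
H₀: observed counts match expected distribution
H₁: observed counts differ from expected distribution
df = k - 1 = 3
χ² = Σ(O - E)²/E
   = (43 - 37.8)²/37.8 + (11 - 12.3)²/12.3 + (93 - 101.3)²/101.3 + (20 - 15.6)²/15.6
   = 0.715 + 0.137 + 0.680 + 1.241
   = 2.77
p-value = 0.4278

Since p-value > α = 0.05, we fail to reject H₀.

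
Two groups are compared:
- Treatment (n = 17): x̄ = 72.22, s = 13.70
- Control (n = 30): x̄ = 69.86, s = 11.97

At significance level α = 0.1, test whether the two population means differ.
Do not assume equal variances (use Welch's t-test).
Welch's two-sample t-test:
H₀: μ₁ = μ₂
H₁: μ₁ ≠ μ₂
s₁²/n₁ = 13.70²/17 = 11.0406,  s₂²/n₂ = 11.97²/30 = 4.7760
SE = √(s₁²/n₁ + s₂²/n₂) = √(11.0406 + 4.7760) = 3.9770
df (Welch-Satterthwaite) = (s₁²/n₁ + s₂²/n₂)² / [(s₁²/n₁)²/(n₁-1) + (s₂²/n₂)²/(n₂-1)] ≈ 29.76
t = (x̄₁ - x̄₂) / SE = (72.22 - 69.86) / 3.9770 = 2.36 / 3.9770 = 0.593
p-value = 0.5574

Since p-value > α = 0.1, we fail to reject H₀.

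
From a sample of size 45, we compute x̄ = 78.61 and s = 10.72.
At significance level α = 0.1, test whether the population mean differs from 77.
One-sample t-test:
H₀: μ = 77
H₁: μ ≠ 77
df = n - 1 = 44
t = (x̄ - μ₀) / (s/√n) = (78.61 - 77) / (10.72/√45) = 1.007
p-value = 0.3192

Since p-value > α = 0.1, we fail to reject H₀.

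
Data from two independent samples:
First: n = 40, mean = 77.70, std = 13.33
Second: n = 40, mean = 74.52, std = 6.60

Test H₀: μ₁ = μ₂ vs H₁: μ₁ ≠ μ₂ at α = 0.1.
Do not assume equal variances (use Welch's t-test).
Welch's two-sample t-test:
H₀: μ₁ = μ₂
H₁: μ₁ ≠ μ₂
s₁²/n₁ = 13.33²/40 = 4.4422,  s₂²/n₂ = 6.60²/40 = 1.0890
SE = √(s₁²/n₁ + s₂²/n₂) = √(4.4422 + 1.0890) = 2.3519
df (Welch-Satterthwaite) = (s₁²/n₁ + s₂²/n₂)² / [(s₁²/n₁)²/(n₁-1) + (s₂²/n₂)²/(n₂-1)] ≈ 57.04
t = (x̄₁ - x̄₂) / SE = (77.70 - 74.52) / 2.3519 = 3.18 / 2.3519 = 1.352
p-value = 0.1817

Since p-value > α = 0.1, we fail to reject H₀.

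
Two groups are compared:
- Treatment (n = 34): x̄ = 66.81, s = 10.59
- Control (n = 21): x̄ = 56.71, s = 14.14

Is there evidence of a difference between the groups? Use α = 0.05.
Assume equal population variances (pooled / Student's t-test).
Student's two-sample t-test (equal variances):
H₀: μ₁ = μ₂
H₁: μ₁ ≠ μ₂
df = n₁ + n₂ - 2 = 53
Pooled variance s_p² = [(n₁-1)s₁² + (n₂-1)s₂²] / (n₁ + n₂ - 2) = [(33)(10.59²) + (20)(14.14²)] / 53 = 145.2770
SE = √(s_p²(1/n₁ + 1/n₂)) = √(145.2770 × (1/34 + 1/21)) = 3.3453
t = (x̄₁ - x̄₂) / SE = (66.81 - 56.71) / 3.3453 = 10.10 / 3.3453 = 3.019
p-value = 0.0039

Since p-value < α = 0.05, we reject H₀.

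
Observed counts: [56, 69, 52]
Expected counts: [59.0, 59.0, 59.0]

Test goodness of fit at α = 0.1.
Chi-square goodness of fit test:
H₀: observed counts match expected distribution
H₁: observed counts differ from expected distribution
df = k - 1 = 2
χ² = Σ(O - E)²/E
   = (56 - 59.0)²/59.0 + (69 - 59.0)²/59.0 + (52 - 59.0)²/59.0
   = 0.153 + 1.695 + 0.831
   = 2.68
p-value = 0.2621

Since p-value > α = 0.1, we fail to reject H₀.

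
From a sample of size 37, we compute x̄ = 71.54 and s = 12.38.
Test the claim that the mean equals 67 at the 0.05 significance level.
One-sample t-test:
H₀: μ = 67
H₁: μ ≠ 67
df = n - 1 = 36
t = (x̄ - μ₀) / (s/√n) = (71.54 - 67) / (12.38/√37) = 2.231
p-value = 0.0320

Since p-value < α = 0.05, we reject H₀.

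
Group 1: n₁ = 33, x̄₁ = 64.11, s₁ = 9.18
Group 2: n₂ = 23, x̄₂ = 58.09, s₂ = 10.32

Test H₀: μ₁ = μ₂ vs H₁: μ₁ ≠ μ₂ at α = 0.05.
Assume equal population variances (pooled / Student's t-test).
Student's two-sample t-test (equal variances):
H₀: μ₁ = μ₂
H₁: μ₁ ≠ μ₂
df = n₁ + n₂ - 2 = 54
Pooled variance s_p² = [(n₁-1)s₁² + (n₂-1)s₂²] / (n₁ + n₂ - 2) = [(32)(9.18²) + (22)(10.32²)] / 54 = 93.3291
SE = √(s_p²(1/n₁ + 1/n₂)) = √(93.3291 × (1/33 + 1/23)) = 2.6241
t = (x̄₁ - x̄₂) / SE = (64.11 - 58.09) / 2.6241 = 6.02 / 2.6241 = 2.294
p-value = 0.0257

Since p-value < α = 0.05, we reject H₀.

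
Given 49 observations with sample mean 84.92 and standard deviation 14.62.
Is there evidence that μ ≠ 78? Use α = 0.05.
One-sample t-test:
H₀: μ = 78
H₁: μ ≠ 78
df = n - 1 = 48
t = (x̄ - μ₀) / (s/√n) = (84.92 - 78) / (14.62/√49) = 3.313
p-value = 0.0018

Since p-value < α = 0.05, we reject H₀.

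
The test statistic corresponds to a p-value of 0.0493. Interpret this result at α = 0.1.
Since p = 0.0493 < α = 0.1, reject H₀.
There is sufficient evidence to reject the null hypothesis; the result is statistically significant at the 0.1 level.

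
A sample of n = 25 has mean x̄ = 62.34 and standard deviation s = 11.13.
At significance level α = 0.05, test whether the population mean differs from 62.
One-sample t-test:
H₀: μ = 62
H₁: μ ≠ 62
df = n - 1 = 24
t = (x̄ - μ₀) / (s/√n) = (62.34 - 62) / (11.13/√25) = 0.153
p-value = 0.8799

Since p-value > α = 0.05, we fail to reject H₀.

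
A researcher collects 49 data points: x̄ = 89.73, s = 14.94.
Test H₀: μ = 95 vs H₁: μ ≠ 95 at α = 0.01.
One-sample t-test:
H₀: μ = 95
H₁: μ ≠ 95
df = n - 1 = 48
t = (x̄ - μ₀) / (s/√n) = (89.73 - 95) / (14.94/√49) = -2.469
p-value = 0.0172

Since p-value > α = 0.01, we fail to reject H₀.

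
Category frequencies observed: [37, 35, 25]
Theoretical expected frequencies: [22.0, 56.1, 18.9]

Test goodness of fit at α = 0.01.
Chi-square goodness of fit test:
H₀: observed counts match expected distribution
H₁: observed counts differ from expected distribution
df = k - 1 = 2
χ² = Σ(O - E)²/E
   = (37 - 22.0)²/22.0 + (35 - 56.1)²/56.1 + (25 - 18.9)²/18.9
   = 10.227 + 7.936 + 1.969
   = 20.13
p-value < 0.0001

Since p-value < α = 0.01, we reject H₀.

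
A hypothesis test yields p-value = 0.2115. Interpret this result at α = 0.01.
Since p = 0.2115 > α = 0.01, fail to reject H₀.
There is insufficient evidence to reject the null hypothesis; the result is not statistically significant at the 0.01 level.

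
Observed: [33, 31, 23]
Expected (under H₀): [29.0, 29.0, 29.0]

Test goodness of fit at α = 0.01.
Chi-square goodness of fit test:
H₀: observed counts match expected distribution
H₁: observed counts differ from expected distribution
df = k - 1 = 2
χ² = Σ(O - E)²/E
   = (33 - 29.0)²/29.0 + (31 - 29.0)²/29.0 + (23 - 29.0)²/29.0
   = 0.552 + 0.138 + 1.241
   = 1.93
p-value = 0.3808

Since p-value > α = 0.01, we fail to reject H₀.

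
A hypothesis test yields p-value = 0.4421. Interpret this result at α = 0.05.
Since p = 0.4421 > α = 0.05, fail to reject H₀.
There is insufficient evidence to reject the null hypothesis; the result is not statistically significant at the 0.05 level.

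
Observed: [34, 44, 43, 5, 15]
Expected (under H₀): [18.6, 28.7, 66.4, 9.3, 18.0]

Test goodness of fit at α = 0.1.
Chi-square goodness of fit test:
H₀: observed counts match expected distribution
H₁: observed counts differ from expected distribution
df = k - 1 = 4
χ² = Σ(O - E)²/E
   = (34 - 18.6)²/18.6 + (44 - 28.7)²/28.7 + (43 - 66.4)²/66.4 + (5 - 9.3)²/9.3 + (15 - 18.0)²/18.0
   = 12.751 + 8.156 + 8.246 + 1.988 + 0.500
   = 31.64
p-value < 0.0001

Since p-value < α = 0.1, we reject H₀.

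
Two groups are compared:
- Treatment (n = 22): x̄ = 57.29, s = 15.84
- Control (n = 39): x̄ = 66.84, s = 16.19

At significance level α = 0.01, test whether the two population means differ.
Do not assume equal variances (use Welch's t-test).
Welch's two-sample t-test:
H₀: μ₁ = μ₂
H₁: μ₁ ≠ μ₂
s₁²/n₁ = 15.84²/22 = 11.4048,  s₂²/n₂ = 16.19²/39 = 6.7209
SE = √(s₁²/n₁ + s₂²/n₂) = √(11.4048 + 6.7209) = 4.2574
df (Welch-Satterthwaite) = (s₁²/n₁ + s₂²/n₂)² / [(s₁²/n₁)²/(n₁-1) + (s₂²/n₂)²/(n₂-1)] ≈ 44.50
t = (x̄₁ - x̄₂) / SE = (57.29 - 66.84) / 4.2574 = -9.55 / 4.2574 = -2.243
p-value = 0.0299

Since p-value > α = 0.01, we fail to reject H₀.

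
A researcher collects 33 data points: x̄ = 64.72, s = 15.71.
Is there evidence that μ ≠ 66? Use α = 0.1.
One-sample t-test:
H₀: μ = 66
H₁: μ ≠ 66
df = n - 1 = 32
t = (x̄ - μ₀) / (s/√n) = (64.72 - 66) / (15.71/√33) = -0.468
p-value = 0.6429

Since p-value > α = 0.1, we fail to reject H₀.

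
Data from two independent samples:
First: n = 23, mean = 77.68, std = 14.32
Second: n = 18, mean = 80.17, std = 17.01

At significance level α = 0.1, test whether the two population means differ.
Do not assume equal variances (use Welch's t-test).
Welch's two-sample t-test:
H₀: μ₁ = μ₂
H₁: μ₁ ≠ μ₂
s₁²/n₁ = 14.32²/23 = 8.9158,  s₂²/n₂ = 17.01²/18 = 16.0745
SE = √(s₁²/n₁ + s₂²/n₂) = √(8.9158 + 16.0745) = 4.9990
df (Welch-Satterthwaite) = (s₁²/n₁ + s₂²/n₂)² / [(s₁²/n₁)²/(n₁-1) + (s₂²/n₂)²/(n₂-1)] ≈ 33.20
t = (x̄₁ - x̄₂) / SE = (77.68 - 80.17) / 4.9990 = -2.49 / 4.9990 = -0.498
p-value = 0.6217

Since p-value > α = 0.1, we fail to reject H₀.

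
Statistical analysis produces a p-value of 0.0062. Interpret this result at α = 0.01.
Since p = 0.0062 < α = 0.01, reject H₀.
There is sufficient evidence to reject the null hypothesis; the result is statistically significant at the 0.01 level.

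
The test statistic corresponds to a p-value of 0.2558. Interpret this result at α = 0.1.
Since p = 0.2558 > α = 0.1, fail to reject H₀.
There is insufficient evidence to reject the null hypothesis; the result is not statistically significant at the 0.1 level.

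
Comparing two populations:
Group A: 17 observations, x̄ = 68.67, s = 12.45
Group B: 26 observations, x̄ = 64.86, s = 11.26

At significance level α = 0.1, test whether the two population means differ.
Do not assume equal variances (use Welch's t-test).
Welch's two-sample t-test:
H₀: μ₁ = μ₂
H₁: μ₁ ≠ μ₂
s₁²/n₁ = 12.45²/17 = 9.1178,  s₂²/n₂ = 11.26²/26 = 4.8764
SE = √(s₁²/n₁ + s₂²/n₂) = √(9.1178 + 4.8764) = 3.7409
df (Welch-Satterthwaite) = (s₁²/n₁ + s₂²/n₂)² / [(s₁²/n₁)²/(n₁-1) + (s₂²/n₂)²/(n₂-1)] ≈ 31.86
t = (x̄₁ - x̄₂) / SE = (68.67 - 64.86) / 3.7409 = 3.81 / 3.7409 = 1.018
p-value = 0.3161

Since p-value > α = 0.1, we fail to reject H₀.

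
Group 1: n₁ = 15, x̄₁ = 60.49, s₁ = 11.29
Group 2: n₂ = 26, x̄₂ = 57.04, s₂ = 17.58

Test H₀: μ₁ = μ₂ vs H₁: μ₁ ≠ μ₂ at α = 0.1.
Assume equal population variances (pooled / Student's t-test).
Student's two-sample t-test (equal variances):
H₀: μ₁ = μ₂
H₁: μ₁ ≠ μ₂
df = n₁ + n₂ - 2 = 39
Pooled variance s_p² = [(n₁-1)s₁² + (n₂-1)s₂²] / (n₁ + n₂ - 2) = [(14)(11.29²) + (25)(17.58²)] / 39 = 243.8694
SE = √(s_p²(1/n₁ + 1/n₂)) = √(243.8694 × (1/15 + 1/26)) = 5.0634
t = (x̄₁ - x̄₂) / SE = (60.49 - 57.04) / 5.0634 = 3.45 / 5.0634 = 0.681
p-value = 0.4997

Since p-value > α = 0.1, we fail to reject H₀.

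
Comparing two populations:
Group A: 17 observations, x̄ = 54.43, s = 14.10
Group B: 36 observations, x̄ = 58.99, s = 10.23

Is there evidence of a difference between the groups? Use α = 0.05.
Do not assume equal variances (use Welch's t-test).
Welch's two-sample t-test:
H₀: μ₁ = μ₂
H₁: μ₁ ≠ μ₂
s₁²/n₁ = 14.10²/17 = 11.6947,  s₂²/n₂ = 10.23²/36 = 2.9070
SE = √(s₁²/n₁ + s₂²/n₂) = √(11.6947 + 2.9070) = 3.8212
df (Welch-Satterthwaite) = (s₁²/n₁ + s₂²/n₂)² / [(s₁²/n₁)²/(n₁-1) + (s₂²/n₂)²/(n₂-1)] ≈ 24.26
t = (x̄₁ - x̄₂) / SE = (54.43 - 58.99) / 3.8212 = -4.56 / 3.8212 = -1.193
p-value = 0.2443

Since p-value > α = 0.05, we fail to reject H₀.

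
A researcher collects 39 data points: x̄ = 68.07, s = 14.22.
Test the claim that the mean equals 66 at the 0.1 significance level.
One-sample t-test:
H₀: μ = 66
H₁: μ ≠ 66
df = n - 1 = 38
t = (x̄ - μ₀) / (s/√n) = (68.07 - 66) / (14.22/√39) = 0.909
p-value = 0.3690

Since p-value > α = 0.1, we fail to reject H₀.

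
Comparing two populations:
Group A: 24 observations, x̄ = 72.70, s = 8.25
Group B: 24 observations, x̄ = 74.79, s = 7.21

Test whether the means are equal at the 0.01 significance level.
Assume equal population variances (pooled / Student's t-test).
Student's two-sample t-test (equal variances):
H₀: μ₁ = μ₂
H₁: μ₁ ≠ μ₂
df = n₁ + n₂ - 2 = 46
Pooled variance s_p² = [(n₁-1)s₁² + (n₂-1)s₂²] / (n₁ + n₂ - 2) = [(23)(8.25²) + (23)(7.21²)] / 46 = 60.0233
SE = √(s_p²(1/n₁ + 1/n₂)) = √(60.0233 × (1/24 + 1/24)) = 2.2365
t = (x̄₁ - x̄₂) / SE = (72.70 - 74.79) / 2.2365 = -2.09 / 2.2365 = -0.934
p-value = 0.3549

Since p-value > α = 0.01, we fail to reject H₀.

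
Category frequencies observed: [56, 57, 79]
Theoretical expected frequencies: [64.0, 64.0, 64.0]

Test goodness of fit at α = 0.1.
Chi-square goodness of fit test:
H₀: observed counts match expected distribution
H₁: observed counts differ from expected distribution
df = k - 1 = 2
χ² = Σ(O - E)²/E
   = (56 - 64.0)²/64.0 + (57 - 64.0)²/64.0 + (79 - 64.0)²/64.0
   = 1.000 + 0.766 + 3.516
   = 5.28
p-value = 0.0713

Since p-value < α = 0.1, we reject H₀.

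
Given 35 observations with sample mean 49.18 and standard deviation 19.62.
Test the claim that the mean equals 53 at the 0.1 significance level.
One-sample t-test:
H₀: μ = 53
H₁: μ ≠ 53
df = n - 1 = 34
t = (x̄ - μ₀) / (s/√n) = (49.18 - 53) / (19.62/√35) = -1.152
p-value = 0.2574

Since p-value > α = 0.1, we fail to reject H₀.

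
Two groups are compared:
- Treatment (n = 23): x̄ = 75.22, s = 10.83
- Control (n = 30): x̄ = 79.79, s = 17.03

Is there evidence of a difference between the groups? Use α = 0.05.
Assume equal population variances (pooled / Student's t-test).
Student's two-sample t-test (equal variances):
H₀: μ₁ = μ₂
H₁: μ₁ ≠ μ₂
df = n₁ + n₂ - 2 = 51
Pooled variance s_p² = [(n₁-1)s₁² + (n₂-1)s₂²] / (n₁ + n₂ - 2) = [(22)(10.83²) + (29)(17.03²)] / 51 = 215.5091
SE = √(s_p²(1/n₁ + 1/n₂)) = √(215.5091 × (1/23 + 1/30)) = 4.0686
t = (x̄₁ - x̄₂) / SE = (75.22 - 79.79) / 4.0686 = -4.57 / 4.0686 = -1.123
p-value = 0.2666

Since p-value > α = 0.05, we fail to reject H₀.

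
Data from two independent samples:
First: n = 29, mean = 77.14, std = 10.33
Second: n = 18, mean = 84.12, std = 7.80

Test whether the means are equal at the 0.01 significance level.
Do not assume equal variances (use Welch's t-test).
Welch's two-sample t-test:
H₀: μ₁ = μ₂
H₁: μ₁ ≠ μ₂
s₁²/n₁ = 10.33²/29 = 3.6796,  s₂²/n₂ = 7.80²/18 = 3.3800
SE = √(s₁²/n₁ + s₂²/n₂) = √(3.6796 + 3.3800) = 2.6570
df (Welch-Satterthwaite) = (s₁²/n₁ + s₂²/n₂)² / [(s₁²/n₁)²/(n₁-1) + (s₂²/n₂)²/(n₂-1)] ≈ 43.13
t = (x̄₁ - x̄₂) / SE = (77.14 - 84.12) / 2.6570 = -6.98 / 2.6570 = -2.627
p-value = 0.0119

Since p-value > α = 0.01, we fail to reject H₀.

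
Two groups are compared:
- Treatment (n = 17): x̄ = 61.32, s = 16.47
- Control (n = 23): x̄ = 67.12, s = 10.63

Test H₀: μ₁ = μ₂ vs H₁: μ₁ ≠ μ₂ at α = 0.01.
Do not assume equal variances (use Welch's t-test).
Welch's two-sample t-test:
H₀: μ₁ = μ₂
H₁: μ₁ ≠ μ₂
s₁²/n₁ = 16.47²/17 = 15.9565,  s₂²/n₂ = 10.63²/23 = 4.9129
SE = √(s₁²/n₁ + s₂²/n₂) = √(15.9565 + 4.9129) = 4.5683
df (Welch-Satterthwaite) = (s₁²/n₁ + s₂²/n₂)² / [(s₁²/n₁)²/(n₁-1) + (s₂²/n₂)²/(n₂-1)] ≈ 25.60
t = (x̄₁ - x̄₂) / SE = (61.32 - 67.12) / 4.5683 = -5.80 / 4.5683 = -1.270
p-value = 0.2156

Since p-value > α = 0.01, we fail to reject H₀.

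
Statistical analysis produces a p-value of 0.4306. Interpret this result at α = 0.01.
Since p = 0.4306 > α = 0.01, fail to reject H₀.
There is insufficient evidence to reject the null hypothesis; the result is not statistically significant at the 0.01 level.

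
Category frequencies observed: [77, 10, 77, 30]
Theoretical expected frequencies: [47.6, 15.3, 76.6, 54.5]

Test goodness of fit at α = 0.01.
Chi-square goodness of fit test:
H₀: observed counts match expected distribution
H₁: observed counts differ from expected distribution
df = k - 1 = 3
χ² = Σ(O - E)²/E
   = (77 - 47.6)²/47.6 + (10 - 15.3)²/15.3 + (77 - 76.6)²/76.6 + (30 - 54.5)²/54.5
   = 18.159 + 1.836 + 0.002 + 11.014
   = 31.01
p-value < 0.0001

Since p-value < α = 0.01, we reject H₀.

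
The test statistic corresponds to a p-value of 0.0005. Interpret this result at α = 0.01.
Since p = 0.0005 < α = 0.01, reject H₀.
There is sufficient evidence to reject the null hypothesis; the result is statistically significant at the 0.01 level.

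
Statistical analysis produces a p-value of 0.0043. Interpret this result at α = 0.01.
Since p = 0.0043 < α = 0.01, reject H₀.
There is sufficient evidence to reject the null hypothesis; the result is statistically significant at the 0.01 level.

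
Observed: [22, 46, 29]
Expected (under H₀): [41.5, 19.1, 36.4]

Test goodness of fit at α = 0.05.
Chi-square goodness of fit test:
H₀: observed counts match expected distribution
H₁: observed counts differ from expected distribution
df = k - 1 = 2
χ² = Σ(O - E)²/E
   = (22 - 41.5)²/41.5 + (46 - 19.1)²/19.1 + (29 - 36.4)²/36.4
   = 9.163 + 37.885 + 1.504
   = 48.55
p-value < 0.0001

Since p-value < α = 0.05, we reject H₀.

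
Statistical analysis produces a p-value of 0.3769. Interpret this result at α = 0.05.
Since p = 0.3769 > α = 0.05, fail to reject H₀.
There is insufficient evidence to reject the null hypothesis; the result is not statistically significant at the 0.05 level.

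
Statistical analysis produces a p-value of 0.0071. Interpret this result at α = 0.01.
Since p = 0.0071 < α = 0.01, reject H₀.
There is sufficient evidence to reject the null hypothesis; the result is statistically significant at the 0.01 level.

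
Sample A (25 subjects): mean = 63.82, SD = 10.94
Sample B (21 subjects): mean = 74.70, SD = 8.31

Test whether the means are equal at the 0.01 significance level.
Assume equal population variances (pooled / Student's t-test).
Student's two-sample t-test (equal variances):
H₀: μ₁ = μ₂
H₁: μ₁ ≠ μ₂
df = n₁ + n₂ - 2 = 44
Pooled variance s_p² = [(n₁-1)s₁² + (n₂-1)s₂²] / (n₁ + n₂ - 2) = [(24)(10.94²) + (20)(8.31²)] / 44 = 96.6711
SE = √(s_p²(1/n₁ + 1/n₂)) = √(96.6711 × (1/25 + 1/21)) = 2.9104
t = (x̄₁ - x̄₂) / SE = (63.82 - 74.70) / 2.9104 = -10.88 / 2.9104 = -3.738
p-value = 0.0005

Since p-value < α = 0.01, we reject H₀.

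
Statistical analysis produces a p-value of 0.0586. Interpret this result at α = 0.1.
Since p = 0.0586 < α = 0.1, reject H₀.
There is sufficient evidence to reject the null hypothesis; the result is statistically significant at the 0.1 level.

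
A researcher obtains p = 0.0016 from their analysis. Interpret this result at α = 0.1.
Since p = 0.0016 < α = 0.1, reject H₀.
There is sufficient evidence to reject the null hypothesis; the result is statistically significant at the 0.1 level.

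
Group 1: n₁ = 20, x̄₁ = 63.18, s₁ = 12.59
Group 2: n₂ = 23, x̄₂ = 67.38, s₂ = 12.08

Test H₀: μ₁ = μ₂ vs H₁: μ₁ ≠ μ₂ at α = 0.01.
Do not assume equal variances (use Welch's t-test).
Welch's two-sample t-test:
H₀: μ₁ = μ₂
H₁: μ₁ ≠ μ₂
s₁²/n₁ = 12.59²/20 = 7.9254,  s₂²/n₂ = 12.08²/23 = 6.3446
SE = √(s₁²/n₁ + s₂²/n₂) = √(7.9254 + 6.3446) = 3.7776
df (Welch-Satterthwaite) = (s₁²/n₁ + s₂²/n₂)² / [(s₁²/n₁)²/(n₁-1) + (s₂²/n₂)²/(n₂-1)] ≈ 39.65
t = (x̄₁ - x̄₂) / SE = (63.18 - 67.38) / 3.7776 = -4.20 / 3.7776 = -1.112
p-value = 0.2729

Since p-value > α = 0.01, we fail to reject H₀.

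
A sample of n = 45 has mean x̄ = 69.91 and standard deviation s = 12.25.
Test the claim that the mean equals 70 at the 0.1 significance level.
One-sample t-test:
H₀: μ = 70
H₁: μ ≠ 70
df = n - 1 = 44
t = (x̄ - μ₀) / (s/√n) = (69.91 - 70) / (12.25/√45) = -0.049
p-value = 0.9609

Since p-value > α = 0.1, we fail to reject H₀.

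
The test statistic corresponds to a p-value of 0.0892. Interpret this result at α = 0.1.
Since p = 0.0892 < α = 0.1, reject H₀.
There is sufficient evidence to reject the null hypothesis; the result is statistically significant at the 0.1 level.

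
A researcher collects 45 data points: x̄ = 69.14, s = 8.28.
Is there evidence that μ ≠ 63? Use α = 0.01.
One-sample t-test:
H₀: μ = 63
H₁: μ ≠ 63
df = n - 1 = 44
t = (x̄ - μ₀) / (s/√n) = (69.14 - 63) / (8.28/√45) = 4.974
p-value < 0.0001

Since p-value < α = 0.01, we reject H₀.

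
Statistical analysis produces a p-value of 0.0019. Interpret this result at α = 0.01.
Since p = 0.0019 < α = 0.01, reject H₀.
There is sufficient evidence to reject the null hypothesis; the result is statistically significant at the 0.01 level.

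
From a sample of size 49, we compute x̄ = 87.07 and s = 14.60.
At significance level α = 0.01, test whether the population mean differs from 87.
One-sample t-test:
H₀: μ = 87
H₁: μ ≠ 87
df = n - 1 = 48
t = (x̄ - μ₀) / (s/√n) = (87.07 - 87) / (14.60/√49) = 0.034
p-value = 0.9734

Since p-value > α = 0.01, we fail to reject H₀.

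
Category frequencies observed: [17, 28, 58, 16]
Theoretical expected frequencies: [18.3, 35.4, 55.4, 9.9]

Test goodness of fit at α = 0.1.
Chi-square goodness of fit test:
H₀: observed counts match expected distribution
H₁: observed counts differ from expected distribution
df = k - 1 = 3
χ² = Σ(O - E)²/E
   = (17 - 18.3)²/18.3 + (28 - 35.4)²/35.4 + (58 - 55.4)²/55.4 + (16 - 9.9)²/9.9
   = 0.092 + 1.547 + 0.122 + 3.759
   = 5.52
p-value = 0.1375

Since p-value > α = 0.1, we fail to reject H₀.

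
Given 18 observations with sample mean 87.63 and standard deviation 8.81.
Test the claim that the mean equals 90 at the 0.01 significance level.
One-sample t-test:
H₀: μ = 90
H₁: μ ≠ 90
df = n - 1 = 17
t = (x̄ - μ₀) / (s/√n) = (87.63 - 90) / (8.81/√18) = -1.141
p-value = 0.2696

Since p-value > α = 0.01, we fail to reject H₀.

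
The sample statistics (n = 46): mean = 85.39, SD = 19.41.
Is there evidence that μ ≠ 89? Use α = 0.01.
One-sample t-test:
H₀: μ = 89
H₁: μ ≠ 89
df = n - 1 = 45
t = (x̄ - μ₀) / (s/√n) = (85.39 - 89) / (19.41/√46) = -1.261
p-value = 0.2137

Since p-value > α = 0.01, we fail to reject H₀.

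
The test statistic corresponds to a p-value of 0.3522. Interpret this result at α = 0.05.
Since p = 0.3522 > α = 0.05, fail to reject H₀.
There is insufficient evidence to reject the null hypothesis; the result is not statistically significant at the 0.05 level.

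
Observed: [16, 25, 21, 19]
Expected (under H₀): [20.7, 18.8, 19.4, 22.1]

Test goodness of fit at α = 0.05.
Chi-square goodness of fit test:
H₀: observed counts match expected distribution
H₁: observed counts differ from expected distribution
df = k - 1 = 3
χ² = Σ(O - E)²/E
   = (16 - 20.7)²/20.7 + (25 - 18.8)²/18.8 + (21 - 19.4)²/19.4 + (19 - 22.1)²/22.1
   = 1.067 + 2.045 + 0.132 + 0.435
   = 3.68
p-value = 0.2983

Since p-value > α = 0.05, we fail to reject H₀.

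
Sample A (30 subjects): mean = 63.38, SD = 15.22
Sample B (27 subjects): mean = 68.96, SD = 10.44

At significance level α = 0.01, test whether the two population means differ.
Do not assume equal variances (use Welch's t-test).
Welch's two-sample t-test:
H₀: μ₁ = μ₂
H₁: μ₁ ≠ μ₂
s₁²/n₁ = 15.22²/30 = 7.7216,  s₂²/n₂ = 10.44²/27 = 4.0368
SE = √(s₁²/n₁ + s₂²/n₂) = √(7.7216 + 4.0368) = 3.4291
df (Welch-Satterthwaite) = (s₁²/n₁ + s₂²/n₂)² / [(s₁²/n₁)²/(n₁-1) + (s₂²/n₂)²/(n₂-1)] ≈ 51.54
t = (x̄₁ - x̄₂) / SE = (63.38 - 68.96) / 3.4291 = -5.58 / 3.4291 = -1.627
p-value = 0.1098

Since p-value > α = 0.01, we fail to reject H₀.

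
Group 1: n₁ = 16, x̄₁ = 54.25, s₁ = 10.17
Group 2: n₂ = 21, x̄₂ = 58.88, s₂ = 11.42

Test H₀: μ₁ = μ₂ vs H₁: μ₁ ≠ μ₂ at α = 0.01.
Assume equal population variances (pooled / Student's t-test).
Student's two-sample t-test (equal variances):
H₀: μ₁ = μ₂
H₁: μ₁ ≠ μ₂
df = n₁ + n₂ - 2 = 35
Pooled variance s_p² = [(n₁-1)s₁² + (n₂-1)s₂²] / (n₁ + n₂ - 2) = [(15)(10.17²) + (20)(11.42²)] / 35 = 118.8503
SE = √(s_p²(1/n₁ + 1/n₂)) = √(118.8503 × (1/16 + 1/21)) = 3.6177
t = (x̄₁ - x̄₂) / SE = (54.25 - 58.88) / 3.6177 = -4.63 / 3.6177 = -1.280
p-value = 0.2090

Since p-value > α = 0.01, we fail to reject H₀.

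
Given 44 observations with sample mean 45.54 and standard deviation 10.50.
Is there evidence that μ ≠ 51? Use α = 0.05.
One-sample t-test:
H₀: μ = 51
H₁: μ ≠ 51
df = n - 1 = 43
t = (x̄ - μ₀) / (s/√n) = (45.54 - 51) / (10.50/√44) = -3.449
p-value = 0.0013

Since p-value < α = 0.05, we reject H₀.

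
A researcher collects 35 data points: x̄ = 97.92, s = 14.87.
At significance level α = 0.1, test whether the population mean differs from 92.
One-sample t-test:
H₀: μ = 92
H₁: μ ≠ 92
df = n - 1 = 34
t = (x̄ - μ₀) / (s/√n) = (97.92 - 92) / (14.87/√35) = 2.355
p-value = 0.0244

Since p-value < α = 0.1, we reject H₀.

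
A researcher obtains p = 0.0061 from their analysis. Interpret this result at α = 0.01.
Since p = 0.0061 < α = 0.01, reject H₀.
There is sufficient evidence to reject the null hypothesis; the result is statistically significant at the 0.01 level.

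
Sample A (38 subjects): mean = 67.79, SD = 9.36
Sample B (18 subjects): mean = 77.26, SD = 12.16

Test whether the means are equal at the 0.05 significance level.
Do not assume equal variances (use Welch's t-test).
Welch's two-sample t-test:
H₀: μ₁ = μ₂
H₁: μ₁ ≠ μ₂
s₁²/n₁ = 9.36²/38 = 2.3055,  s₂²/n₂ = 12.16²/18 = 8.2148
SE = √(s₁²/n₁ + s₂²/n₂) = √(2.3055 + 8.2148) = 3.2435
df (Welch-Satterthwaite) = (s₁²/n₁ + s₂²/n₂)² / [(s₁²/n₁)²/(n₁-1) + (s₂²/n₂)²/(n₂-1)] ≈ 26.91
t = (x̄₁ - x̄₂) / SE = (67.79 - 77.26) / 3.2435 = -9.47 / 3.2435 = -2.920
p-value = 0.0070

Since p-value < α = 0.05, we reject H₀.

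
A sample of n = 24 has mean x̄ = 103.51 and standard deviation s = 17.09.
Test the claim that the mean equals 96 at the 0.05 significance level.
One-sample t-test:
H₀: μ = 96
H₁: μ ≠ 96
df = n - 1 = 23
t = (x̄ - μ₀) / (s/√n) = (103.51 - 96) / (17.09/√24) = 2.153
p-value = 0.0421

Since p-value < α = 0.05, we reject H₀.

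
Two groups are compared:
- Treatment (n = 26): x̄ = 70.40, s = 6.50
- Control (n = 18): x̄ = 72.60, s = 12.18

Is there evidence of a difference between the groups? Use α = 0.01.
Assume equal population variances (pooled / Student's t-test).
Student's two-sample t-test (equal variances):
H₀: μ₁ = μ₂
H₁: μ₁ ≠ μ₂
df = n₁ + n₂ - 2 = 42
Pooled variance s_p² = [(n₁-1)s₁² + (n₂-1)s₂²] / (n₁ + n₂ - 2) = [(25)(6.50²) + (17)(12.18²)] / 42 = 85.1962
SE = √(s_p²(1/n₁ + 1/n₂)) = √(85.1962 × (1/26 + 1/18)) = 2.8302
t = (x̄₁ - x̄₂) / SE = (70.40 - 72.60) / 2.8302 = -2.20 / 2.8302 = -0.777
p-value = 0.4413

Since p-value > α = 0.01, we fail to reject H₀.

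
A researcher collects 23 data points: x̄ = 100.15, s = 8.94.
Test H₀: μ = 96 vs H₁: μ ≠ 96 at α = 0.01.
One-sample t-test:
H₀: μ = 96
H₁: μ ≠ 96
df = n - 1 = 22
t = (x̄ - μ₀) / (s/√n) = (100.15 - 96) / (8.94/√23) = 2.226
p-value = 0.0366

Since p-value > α = 0.01, we fail to reject H₀.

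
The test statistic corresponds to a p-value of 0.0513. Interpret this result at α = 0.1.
Since p = 0.0513 < α = 0.1, reject H₀.
There is sufficient evidence to reject the null hypothesis; the result is statistically significant at the 0.1 level.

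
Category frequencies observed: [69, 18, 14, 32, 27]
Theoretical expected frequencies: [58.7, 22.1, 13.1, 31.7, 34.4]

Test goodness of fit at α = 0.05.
Chi-square goodness of fit test:
H₀: observed counts match expected distribution
H₁: observed counts differ from expected distribution
df = k - 1 = 4
χ² = Σ(O - E)²/E
   = (69 - 58.7)²/58.7 + (18 - 22.1)²/22.1 + (14 - 13.1)²/13.1 + (32 - 31.7)²/31.7 + (27 - 34.4)²/34.4
   = 1.807 + 0.761 + 0.062 + 0.003 + 1.592
   = 4.22
p-value = 0.3765

Since p-value > α = 0.05, we fail to reject H₀.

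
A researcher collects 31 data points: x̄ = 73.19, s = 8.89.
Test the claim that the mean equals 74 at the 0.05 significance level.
One-sample t-test:
H₀: μ = 74
H₁: μ ≠ 74
df = n - 1 = 30
t = (x̄ - μ₀) / (s/√n) = (73.19 - 74) / (8.89/√31) = -0.507
p-value = 0.6157

Since p-value > α = 0.05, we fail to reject H₀.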